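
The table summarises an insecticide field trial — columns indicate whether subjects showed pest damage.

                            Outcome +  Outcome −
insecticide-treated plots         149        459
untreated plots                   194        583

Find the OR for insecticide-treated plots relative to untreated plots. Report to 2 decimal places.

odds, insecticide-treated plots = 149/459 = 0.3246
odds, untreated plots = 194/583 = 0.3328
OR = 0.3246 / 0.3328 = 0.98

0.98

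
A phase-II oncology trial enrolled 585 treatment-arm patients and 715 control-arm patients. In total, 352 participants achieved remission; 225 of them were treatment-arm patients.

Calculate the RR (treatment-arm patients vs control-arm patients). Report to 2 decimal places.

treatment-arm patients without the outcome: 585 − 225 = 360
control-arm patients with the outcome: 352 − 225 = 127
control-arm patients without the outcome: 715 − 127 = 588
risk, treatment-arm patients = 225/585 = 0.3846
risk, control-arm patients = 127/715 = 0.1776
RR = 0.3846 / 0.1776 = 2.17

2.17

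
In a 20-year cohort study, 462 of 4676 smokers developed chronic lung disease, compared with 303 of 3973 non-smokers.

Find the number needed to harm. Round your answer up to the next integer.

risk, smokers = 462/4676 = 0.098802
risk, non-smokers = 303/3973 = 0.076265
absolute risk difference = 0.022538
1 / 0.022538 = 44.370 → round up → 45

NNH ≈ 45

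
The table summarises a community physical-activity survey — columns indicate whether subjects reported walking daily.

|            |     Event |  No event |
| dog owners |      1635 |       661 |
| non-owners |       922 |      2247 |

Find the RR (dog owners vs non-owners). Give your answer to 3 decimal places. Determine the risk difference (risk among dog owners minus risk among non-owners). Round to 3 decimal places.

risk, dog owners = 1635/2296 = 0.7121
risk, non-owners = 922/3169 = 0.2909
RR = 0.7121 / 0.2909 = 2.448
risk difference = 0.7121 − 0.2909 = 0.421

RR = 2.448; RD = 0.421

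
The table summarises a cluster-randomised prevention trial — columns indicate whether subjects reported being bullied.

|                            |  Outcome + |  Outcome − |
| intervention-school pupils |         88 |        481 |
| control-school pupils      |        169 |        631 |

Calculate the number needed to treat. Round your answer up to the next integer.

NNT = 18

risk, intervention-school pupils = 88/569 = 0.154657
risk, control-school pupils = 169/800 = 0.211250
absolute risk difference = 0.056593
1 / 0.056593 = 17.670 → round up → 18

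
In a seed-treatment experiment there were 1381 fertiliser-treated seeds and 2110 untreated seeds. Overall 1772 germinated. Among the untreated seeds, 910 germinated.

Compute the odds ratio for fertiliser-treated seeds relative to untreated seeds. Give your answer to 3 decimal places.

2.190

fertiliser-treated seeds with the outcome: 1772 − 910 = 862
fertiliser-treated seeds without the outcome: 1381 − 862 = 519
untreated seeds without the outcome: 2110 − 910 = 1200
odds, fertiliser-treated seeds = 862/519 = 1.6609
odds, untreated seeds = 910/1200 = 0.7583
OR = 1.6609 / 0.7583 = 2.190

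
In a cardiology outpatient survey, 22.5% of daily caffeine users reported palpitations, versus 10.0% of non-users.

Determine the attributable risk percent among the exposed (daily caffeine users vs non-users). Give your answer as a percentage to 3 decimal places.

AR% = (0.2250 − 0.1000) / 0.2250 = 0.5556 → 55.556%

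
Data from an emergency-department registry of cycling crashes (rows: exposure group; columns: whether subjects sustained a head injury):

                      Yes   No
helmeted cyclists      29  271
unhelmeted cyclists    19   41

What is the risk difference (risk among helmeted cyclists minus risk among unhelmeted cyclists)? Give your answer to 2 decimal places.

-0.22

risk, helmeted cyclists = 29/300 = 0.0967
risk, unhelmeted cyclists = 19/60 = 0.3167
risk difference = 0.0967 − 0.3167 = -0.22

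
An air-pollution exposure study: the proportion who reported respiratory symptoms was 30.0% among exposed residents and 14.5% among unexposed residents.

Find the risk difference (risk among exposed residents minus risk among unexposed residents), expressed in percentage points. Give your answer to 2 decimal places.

RD: 15.50

risk difference = 0.3000 − 0.1450 = 0.1550 → 15.50 percentage points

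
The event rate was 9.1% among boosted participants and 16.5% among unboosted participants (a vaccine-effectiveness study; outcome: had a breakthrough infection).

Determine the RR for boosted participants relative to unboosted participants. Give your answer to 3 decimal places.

RR = 0.0910 / 0.1650 = 0.552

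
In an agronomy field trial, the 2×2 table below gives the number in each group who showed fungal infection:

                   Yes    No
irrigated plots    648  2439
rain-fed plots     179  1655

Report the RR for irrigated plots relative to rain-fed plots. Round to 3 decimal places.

2.151

risk, irrigated plots = 648/3087 = 0.2099
risk, rain-fed plots = 179/1834 = 0.0976
RR = 0.2099 / 0.0976 = 2.151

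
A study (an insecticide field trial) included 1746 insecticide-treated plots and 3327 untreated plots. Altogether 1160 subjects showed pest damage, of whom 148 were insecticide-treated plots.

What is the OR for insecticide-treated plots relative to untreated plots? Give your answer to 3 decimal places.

0.212

insecticide-treated plots without the outcome: 1746 − 148 = 1598
untreated plots with the outcome: 1160 − 148 = 1012
untreated plots without the outcome: 3327 − 1012 = 2315
OR = (148 × 2315) / (1598 × 1012) = 342620/1617176 ≈ 0.212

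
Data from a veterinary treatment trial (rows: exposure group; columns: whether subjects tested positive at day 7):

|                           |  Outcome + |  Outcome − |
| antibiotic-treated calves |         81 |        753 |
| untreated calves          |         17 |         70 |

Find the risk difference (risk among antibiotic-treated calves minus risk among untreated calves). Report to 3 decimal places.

risk, antibiotic-treated calves = 81/834 = 0.0971
risk, untreated calves = 17/87 = 0.1954
risk difference = 0.0971 − 0.1954 = -0.098

-0.098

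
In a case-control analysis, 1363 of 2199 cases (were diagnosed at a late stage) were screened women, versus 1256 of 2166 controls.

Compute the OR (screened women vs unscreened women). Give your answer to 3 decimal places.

OR = (1363 × 910) / (1256 × 836) = 1240330/1050016 ≈ 1.181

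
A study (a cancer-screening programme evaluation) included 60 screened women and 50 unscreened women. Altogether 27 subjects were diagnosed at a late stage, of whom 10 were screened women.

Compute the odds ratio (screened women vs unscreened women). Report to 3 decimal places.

screened women without the outcome: 60 − 10 = 50
unscreened women with the outcome: 27 − 10 = 17
unscreened women without the outcome: 50 − 17 = 33
odds, screened women = 10/50 = 0.2000
odds, unscreened women = 17/33 = 0.5152
OR = 0.2000 / 0.5152 = 0.388

0.388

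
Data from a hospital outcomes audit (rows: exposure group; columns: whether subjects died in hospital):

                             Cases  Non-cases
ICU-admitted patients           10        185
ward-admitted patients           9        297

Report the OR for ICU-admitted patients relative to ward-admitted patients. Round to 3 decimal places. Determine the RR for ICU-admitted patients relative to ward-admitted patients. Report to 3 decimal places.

OR = 1.784; RR = 1.744

odds, ICU-admitted patients = 10/185 = 0.05405
odds, ward-admitted patients = 9/297 = 0.03030
OR = 0.05405 / 0.03030 = 1.784
risk, ICU-admitted patients = 10/195 = 0.05128
risk, ward-admitted patients = 9/306 = 0.02941
RR = 0.05128 / 0.02941 = 1.744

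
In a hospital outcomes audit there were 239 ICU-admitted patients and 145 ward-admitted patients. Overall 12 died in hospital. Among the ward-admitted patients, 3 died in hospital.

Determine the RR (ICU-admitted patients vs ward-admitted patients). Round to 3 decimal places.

ICU-admitted patients with the outcome: 12 − 3 = 9
ICU-admitted patients without the outcome: 239 − 9 = 230
ward-admitted patients without the outcome: 145 − 3 = 142
risk, ICU-admitted patients = 9/239 = 0.03766
risk, ward-admitted patients = 3/145 = 0.02069
RR = 0.03766 / 0.02069 = 1.820

1.820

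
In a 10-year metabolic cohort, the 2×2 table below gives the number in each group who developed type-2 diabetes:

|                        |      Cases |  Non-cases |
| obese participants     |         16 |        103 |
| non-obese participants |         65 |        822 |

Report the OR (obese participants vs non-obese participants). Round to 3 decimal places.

OR = (16 × 822) / (103 × 65) = 13152/6695 ≈ 1.964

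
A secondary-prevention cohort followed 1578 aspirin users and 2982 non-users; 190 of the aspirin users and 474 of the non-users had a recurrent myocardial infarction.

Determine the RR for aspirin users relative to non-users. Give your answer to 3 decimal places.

risk, aspirin users = 190/1578 = 0.1204
risk, non-users = 474/2982 = 0.1590
RR = 0.1204 / 0.1590 = 0.757

RR = 0.757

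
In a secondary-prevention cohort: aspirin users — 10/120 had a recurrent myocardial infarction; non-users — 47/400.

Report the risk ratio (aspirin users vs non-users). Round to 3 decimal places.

RR = 0.709

risk, aspirin users = 10/120 = 0.0833
risk, non-users = 47/400 = 0.1175
RR = 0.0833 / 0.1175 = 0.709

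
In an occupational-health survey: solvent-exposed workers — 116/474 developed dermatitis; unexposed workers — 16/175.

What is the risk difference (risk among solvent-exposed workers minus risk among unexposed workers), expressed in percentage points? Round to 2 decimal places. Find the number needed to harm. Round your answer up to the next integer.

risk, solvent-exposed workers = 116/474 = 0.2447
risk, unexposed workers = 16/175 = 0.0914
risk difference = 0.2447 − 0.0914 = 0.1533 → 15.33 percentage points
absolute risk difference = 0.153297
1 / 0.153297 = 6.523 → round up → 7

RD = 15.33; NNH = 7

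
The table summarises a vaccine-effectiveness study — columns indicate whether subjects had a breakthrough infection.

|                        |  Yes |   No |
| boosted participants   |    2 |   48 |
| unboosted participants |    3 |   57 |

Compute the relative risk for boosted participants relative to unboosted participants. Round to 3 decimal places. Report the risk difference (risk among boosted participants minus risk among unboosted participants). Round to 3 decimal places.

RR = 0.800; RD = -0.010

risk, boosted participants = 2/50 = 0.04000
risk, unboosted participants = 3/60 = 0.05000
RR = 0.04000 / 0.05000 = 0.800
risk difference = 0.04000 − 0.05000 = -0.010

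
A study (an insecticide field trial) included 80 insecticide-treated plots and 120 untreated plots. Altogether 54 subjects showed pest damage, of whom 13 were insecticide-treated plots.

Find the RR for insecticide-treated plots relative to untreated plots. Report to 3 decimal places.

RR: 0.476

insecticide-treated plots without the outcome: 80 − 13 = 67
untreated plots with the outcome: 54 − 13 = 41
untreated plots without the outcome: 120 − 41 = 79
risk, insecticide-treated plots = 13/80 = 0.1625
risk, untreated plots = 41/120 = 0.3417
RR = 0.1625 / 0.3417 = 0.476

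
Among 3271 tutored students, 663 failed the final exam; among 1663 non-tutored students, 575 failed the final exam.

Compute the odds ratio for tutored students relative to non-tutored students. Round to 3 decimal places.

OR = (663 × 1088) / (2608 × 575) = 721344/1499600 ≈ 0.481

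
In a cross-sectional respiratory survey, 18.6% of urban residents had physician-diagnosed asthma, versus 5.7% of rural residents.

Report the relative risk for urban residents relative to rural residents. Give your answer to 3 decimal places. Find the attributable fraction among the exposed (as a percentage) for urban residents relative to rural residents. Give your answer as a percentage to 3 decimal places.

RR = 3.263; AR% = 69.355%

RR = 0.1860 / 0.0570 = 3.263
AR% = (0.1860 − 0.0570) / 0.1860 = 0.6935 → 69.355%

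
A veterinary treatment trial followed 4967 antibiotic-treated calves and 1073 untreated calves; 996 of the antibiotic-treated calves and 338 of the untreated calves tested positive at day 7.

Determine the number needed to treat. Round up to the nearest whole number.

risk, antibiotic-treated calves = 996/4967 = 0.200523
risk, untreated calves = 338/1073 = 0.315005
absolute risk difference = 0.114481
1 / 0.114481 = 8.735 → round up → 9

NNT: 9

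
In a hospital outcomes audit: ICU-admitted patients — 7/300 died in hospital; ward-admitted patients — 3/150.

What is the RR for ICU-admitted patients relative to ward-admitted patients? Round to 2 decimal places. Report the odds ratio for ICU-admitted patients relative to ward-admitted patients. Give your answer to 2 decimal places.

RR = 1.17; OR = 1.17

risk, ICU-admitted patients = 7/300 = 0.02333
risk, ward-admitted patients = 3/150 = 0.02000
RR = 0.02333 / 0.02000 = 1.17
odds, ICU-admitted patients = 7/293 = 0.02389
odds, ward-admitted patients = 3/147 = 0.02041
OR = 0.02389 / 0.02041 = 1.17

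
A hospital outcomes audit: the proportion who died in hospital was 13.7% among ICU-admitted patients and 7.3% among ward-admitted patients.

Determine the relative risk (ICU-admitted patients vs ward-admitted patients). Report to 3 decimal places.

RR = 0.1370 / 0.0730 = 1.877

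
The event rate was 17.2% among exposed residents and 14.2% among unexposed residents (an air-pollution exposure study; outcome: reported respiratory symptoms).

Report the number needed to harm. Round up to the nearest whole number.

absolute risk difference = 0.030000
1 / 0.030000 = 33.333 → round up → 34

NNH ≈ 34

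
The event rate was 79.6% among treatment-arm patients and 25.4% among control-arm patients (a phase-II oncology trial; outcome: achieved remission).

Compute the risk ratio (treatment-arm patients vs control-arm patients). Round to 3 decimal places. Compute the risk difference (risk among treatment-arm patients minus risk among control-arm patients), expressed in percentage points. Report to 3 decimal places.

RR = 3.134; RD = 54.200

RR = 0.7960 / 0.2540 = 3.134
risk difference = 0.7960 − 0.2540 = 0.5420 → 54.200 percentage points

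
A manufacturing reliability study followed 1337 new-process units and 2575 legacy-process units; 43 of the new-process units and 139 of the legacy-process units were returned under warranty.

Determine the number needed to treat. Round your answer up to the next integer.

risk, new-process units = 43/1337 = 0.032162
risk, legacy-process units = 139/2575 = 0.053981
absolute risk difference = 0.021819
1 / 0.021819 = 45.832 → round up → 46

NNT = 46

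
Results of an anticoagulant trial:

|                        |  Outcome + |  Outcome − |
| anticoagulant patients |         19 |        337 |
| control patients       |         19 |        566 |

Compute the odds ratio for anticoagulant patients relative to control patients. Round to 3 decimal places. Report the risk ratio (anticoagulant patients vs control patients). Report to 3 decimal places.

OR = (19 × 566) / (337 × 19) = 10754/6403 ≈ 1.680
risk, anticoagulant patients = 19/356 = 0.05337
risk, control patients = 19/585 = 0.03248
RR = 0.05337 / 0.03248 = 1.643

OR = 1.680; RR = 1.643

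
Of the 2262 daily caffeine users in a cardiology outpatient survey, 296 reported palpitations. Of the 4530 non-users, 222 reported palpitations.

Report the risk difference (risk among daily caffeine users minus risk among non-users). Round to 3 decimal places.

risk, daily caffeine users = 296/2262 = 0.13086
risk, non-users = 222/4530 = 0.04901
risk difference = 0.13086 − 0.04901 = 0.082

0.082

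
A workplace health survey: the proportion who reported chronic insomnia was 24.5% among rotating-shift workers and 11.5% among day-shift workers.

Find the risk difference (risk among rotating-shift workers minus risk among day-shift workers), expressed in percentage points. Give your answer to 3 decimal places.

risk difference = 0.2450 − 0.1150 = 0.1300 → 13.000 percentage points

13.000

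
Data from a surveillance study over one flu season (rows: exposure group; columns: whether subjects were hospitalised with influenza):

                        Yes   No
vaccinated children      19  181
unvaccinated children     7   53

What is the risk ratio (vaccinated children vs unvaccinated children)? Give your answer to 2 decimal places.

risk, vaccinated children = 19/200 = 0.0950
risk, unvaccinated children = 7/60 = 0.1167
RR = 0.0950 / 0.1167 = 0.81

0.81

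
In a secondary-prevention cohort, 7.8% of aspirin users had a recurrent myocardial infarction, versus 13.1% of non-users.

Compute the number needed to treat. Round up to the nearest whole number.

NNT = 19

absolute risk difference = 0.053000
1 / 0.053000 = 18.868 → round up → 19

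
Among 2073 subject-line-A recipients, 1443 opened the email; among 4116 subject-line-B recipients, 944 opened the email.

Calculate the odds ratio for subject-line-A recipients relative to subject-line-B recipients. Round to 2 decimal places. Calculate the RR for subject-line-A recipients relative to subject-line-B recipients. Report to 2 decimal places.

odds, subject-line-A recipients = 1443/630 = 2.2905
odds, subject-line-B recipients = 944/3172 = 0.2976
OR = 2.2905 / 0.2976 = 7.70
risk, subject-line-A recipients = 1443/2073 = 0.6961
risk, subject-line-B recipients = 944/4116 = 0.2293
RR = 0.6961 / 0.2293 = 3.04

OR = 7.70; RR = 3.04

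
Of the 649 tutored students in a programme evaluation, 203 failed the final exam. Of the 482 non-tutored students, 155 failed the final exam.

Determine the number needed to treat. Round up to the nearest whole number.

NNT: 114

risk, tutored students = 203/649 = 0.312789
risk, non-tutored students = 155/482 = 0.321577
absolute risk difference = 0.008788
1 / 0.008788 = 113.792 → round up → 114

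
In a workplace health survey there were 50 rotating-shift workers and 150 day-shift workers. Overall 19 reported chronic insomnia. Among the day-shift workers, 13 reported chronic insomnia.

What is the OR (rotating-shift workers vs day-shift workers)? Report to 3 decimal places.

1.437

rotating-shift workers with the outcome: 19 − 13 = 6
rotating-shift workers without the outcome: 50 − 6 = 44
day-shift workers without the outcome: 150 − 13 = 137
OR = (6 × 137) / (44 × 13) = 822/572 ≈ 1.437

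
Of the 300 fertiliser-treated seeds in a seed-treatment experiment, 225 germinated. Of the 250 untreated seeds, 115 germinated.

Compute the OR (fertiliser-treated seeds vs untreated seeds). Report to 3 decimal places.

odds, fertiliser-treated seeds = 225/75 = 3.0000
odds, untreated seeds = 115/135 = 0.8519
OR = 3.0000 / 0.8519 = 3.522

OR ≈ 3.522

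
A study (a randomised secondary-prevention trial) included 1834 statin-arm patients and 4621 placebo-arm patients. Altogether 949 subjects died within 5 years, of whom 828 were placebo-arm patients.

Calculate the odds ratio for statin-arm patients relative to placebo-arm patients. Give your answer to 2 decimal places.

0.32

statin-arm patients with the outcome: 949 − 828 = 121
statin-arm patients without the outcome: 1834 − 121 = 1713
placebo-arm patients without the outcome: 4621 − 828 = 3793
odds, statin-arm patients = 121/1713 = 0.0706
odds, placebo-arm patients = 828/3793 = 0.2183
OR = 0.0706 / 0.2183 = 0.32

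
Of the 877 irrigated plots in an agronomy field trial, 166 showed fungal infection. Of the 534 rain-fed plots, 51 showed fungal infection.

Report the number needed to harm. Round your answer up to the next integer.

risk, irrigated plots = 166/877 = 0.189282
risk, rain-fed plots = 51/534 = 0.095506
absolute risk difference = 0.093776
1 / 0.093776 = 10.664 → round up → 11

11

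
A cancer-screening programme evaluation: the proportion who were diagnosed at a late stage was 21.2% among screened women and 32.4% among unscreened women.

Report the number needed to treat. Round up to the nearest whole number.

NNT ≈ 9

absolute risk difference = 0.112000
1 / 0.112000 = 8.929 → round up → 9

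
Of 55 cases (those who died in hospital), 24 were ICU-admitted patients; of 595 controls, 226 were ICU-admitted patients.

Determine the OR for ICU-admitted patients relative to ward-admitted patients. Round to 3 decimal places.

OR = (24 × 369) / (226 × 31) = 8856/7006 ≈ 1.264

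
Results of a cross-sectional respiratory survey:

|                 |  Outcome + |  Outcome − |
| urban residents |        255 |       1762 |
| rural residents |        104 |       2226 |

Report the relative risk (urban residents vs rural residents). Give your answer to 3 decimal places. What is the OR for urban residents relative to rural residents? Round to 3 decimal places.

risk, urban residents = 255/2017 = 0.12643
risk, rural residents = 104/2330 = 0.04464
RR = 0.12643 / 0.04464 = 2.832
odds, urban residents = 255/1762 = 0.14472
odds, rural residents = 104/2226 = 0.04672
OR = 0.14472 / 0.04672 = 3.098

RR = 2.832; OR = 3.098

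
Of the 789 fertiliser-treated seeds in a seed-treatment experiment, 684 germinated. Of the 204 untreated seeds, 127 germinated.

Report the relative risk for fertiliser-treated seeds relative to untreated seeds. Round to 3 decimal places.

risk, fertiliser-treated seeds = 684/789 = 0.8669
risk, untreated seeds = 127/204 = 0.6225
RR = 0.8669 / 0.6225 = 1.393

1.393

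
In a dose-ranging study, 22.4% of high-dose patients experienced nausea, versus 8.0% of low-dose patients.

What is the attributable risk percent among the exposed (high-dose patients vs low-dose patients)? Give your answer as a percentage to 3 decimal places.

AR% = (0.2240 − 0.0800) / 0.2240 = 0.6429 → 64.286%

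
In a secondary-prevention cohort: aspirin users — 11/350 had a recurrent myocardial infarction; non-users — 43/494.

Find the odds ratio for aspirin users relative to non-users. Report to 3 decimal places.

odds, aspirin users = 11/339 = 0.03245
odds, non-users = 43/451 = 0.09534
OR = 0.03245 / 0.09534 = 0.340

OR: 0.340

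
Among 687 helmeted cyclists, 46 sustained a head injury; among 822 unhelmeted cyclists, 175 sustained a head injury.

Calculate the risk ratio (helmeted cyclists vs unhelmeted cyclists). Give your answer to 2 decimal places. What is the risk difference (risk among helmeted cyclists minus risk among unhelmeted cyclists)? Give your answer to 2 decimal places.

risk, helmeted cyclists = 46/687 = 0.0670
risk, unhelmeted cyclists = 175/822 = 0.2129
RR = 0.0670 / 0.2129 = 0.31
risk difference = 0.0670 − 0.2129 = -0.15

RR = 0.31; RD = -0.15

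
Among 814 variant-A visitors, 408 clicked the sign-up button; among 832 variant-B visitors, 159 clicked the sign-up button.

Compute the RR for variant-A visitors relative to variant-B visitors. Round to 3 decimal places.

2.623

risk, variant-A visitors = 408/814 = 0.5012
risk, variant-B visitors = 159/832 = 0.1911
RR = 0.5012 / 0.1911 = 2.623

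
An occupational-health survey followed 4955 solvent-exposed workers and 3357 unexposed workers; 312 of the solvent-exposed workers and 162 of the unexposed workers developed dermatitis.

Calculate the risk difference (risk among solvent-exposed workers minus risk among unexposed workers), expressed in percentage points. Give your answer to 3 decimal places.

risk, solvent-exposed workers = 312/4955 = 0.06297
risk, unexposed workers = 162/3357 = 0.04826
risk difference = 0.06297 − 0.04826 = 0.01471 → 1.471 percentage points

1.471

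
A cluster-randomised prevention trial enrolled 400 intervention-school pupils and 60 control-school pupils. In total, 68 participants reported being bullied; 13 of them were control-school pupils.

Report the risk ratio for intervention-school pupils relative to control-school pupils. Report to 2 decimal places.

intervention-school pupils with the outcome: 68 − 13 = 55
intervention-school pupils without the outcome: 400 − 55 = 345
control-school pupils without the outcome: 60 − 13 = 47
risk, intervention-school pupils = 55/400 = 0.1375
risk, control-school pupils = 13/60 = 0.2167
RR = 0.1375 / 0.2167 = 0.63

0.63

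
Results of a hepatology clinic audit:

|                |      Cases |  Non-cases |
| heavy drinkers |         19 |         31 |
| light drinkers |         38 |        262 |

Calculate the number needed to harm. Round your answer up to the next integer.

risk, heavy drinkers = 19/50 = 0.380000
risk, light drinkers = 38/300 = 0.126667
absolute risk difference = 0.253333
1 / 0.253333 = 3.947 → round up → 4

4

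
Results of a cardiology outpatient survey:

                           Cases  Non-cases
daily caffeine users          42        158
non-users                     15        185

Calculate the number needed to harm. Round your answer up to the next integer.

risk, daily caffeine users = 42/200 = 0.210000
risk, non-users = 15/200 = 0.075000
absolute risk difference = 0.135000
1 / 0.135000 = 7.407 → round up → 8

NNH: 8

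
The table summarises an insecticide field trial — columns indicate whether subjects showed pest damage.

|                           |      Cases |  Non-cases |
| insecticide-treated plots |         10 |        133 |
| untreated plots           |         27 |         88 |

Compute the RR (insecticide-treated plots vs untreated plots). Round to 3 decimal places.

risk, insecticide-treated plots = 10/143 = 0.0699
risk, untreated plots = 27/115 = 0.2348
RR = 0.0699 / 0.2348 = 0.298

RR = 0.298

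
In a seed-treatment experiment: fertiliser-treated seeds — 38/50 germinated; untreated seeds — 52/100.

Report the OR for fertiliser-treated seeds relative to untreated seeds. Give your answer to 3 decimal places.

OR: 2.923

odds, fertiliser-treated seeds = 38/12 = 3.1667
odds, untreated seeds = 52/48 = 1.0833
OR = 3.1667 / 1.0833 = 2.923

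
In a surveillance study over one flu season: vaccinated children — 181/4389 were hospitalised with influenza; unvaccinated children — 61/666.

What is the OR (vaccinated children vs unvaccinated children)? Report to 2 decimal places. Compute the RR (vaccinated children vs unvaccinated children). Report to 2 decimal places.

OR = 0.43; RR = 0.45

OR = (181 × 605) / (4208 × 61) = 109505/256688 ≈ 0.43
risk, vaccinated children = 181/4389 = 0.04124
risk, unvaccinated children = 61/666 = 0.09159
RR = 0.04124 / 0.09159 = 0.45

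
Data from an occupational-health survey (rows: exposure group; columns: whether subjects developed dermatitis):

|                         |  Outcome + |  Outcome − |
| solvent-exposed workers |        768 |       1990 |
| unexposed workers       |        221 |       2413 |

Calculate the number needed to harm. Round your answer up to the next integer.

NNH ≈ 6

risk, solvent-exposed workers = 768/2758 = 0.278463
risk, unexposed workers = 221/2634 = 0.083903
absolute risk difference = 0.194560
1 / 0.194560 = 5.140 → round up → 6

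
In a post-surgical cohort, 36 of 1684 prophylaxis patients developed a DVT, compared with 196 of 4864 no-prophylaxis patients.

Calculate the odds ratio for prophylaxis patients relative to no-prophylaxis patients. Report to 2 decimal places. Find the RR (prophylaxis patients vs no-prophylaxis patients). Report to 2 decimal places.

OR = 0.52; RR = 0.53

OR = (36 × 4668) / (1648 × 196) = 168048/323008 ≈ 0.52
risk, prophylaxis patients = 36/1684 = 0.02138
risk, no-prophylaxis patients = 196/4864 = 0.04030
RR = 0.02138 / 0.04030 = 0.53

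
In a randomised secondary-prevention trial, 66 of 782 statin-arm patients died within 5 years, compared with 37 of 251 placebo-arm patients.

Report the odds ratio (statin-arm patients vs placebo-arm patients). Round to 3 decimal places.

odds, statin-arm patients = 66/716 = 0.0922
odds, placebo-arm patients = 37/214 = 0.1729
OR = 0.0922 / 0.1729 = 0.533

OR ≈ 0.533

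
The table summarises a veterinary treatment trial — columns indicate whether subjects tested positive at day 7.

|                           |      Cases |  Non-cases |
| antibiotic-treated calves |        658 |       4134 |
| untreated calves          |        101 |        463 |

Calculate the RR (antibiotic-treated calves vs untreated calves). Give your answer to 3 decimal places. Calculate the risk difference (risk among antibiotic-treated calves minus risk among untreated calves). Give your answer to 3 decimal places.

risk, antibiotic-treated calves = 658/4792 = 0.1373
risk, untreated calves = 101/564 = 0.1791
RR = 0.1373 / 0.1791 = 0.767
risk difference = 0.1373 − 0.1791 = -0.042

RR = 0.767; RD = -0.042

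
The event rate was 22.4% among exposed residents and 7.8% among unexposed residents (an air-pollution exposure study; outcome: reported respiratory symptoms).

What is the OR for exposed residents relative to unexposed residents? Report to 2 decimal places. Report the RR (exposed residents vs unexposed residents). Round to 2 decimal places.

OR = 3.41; RR = 2.87

odds, exposed residents = 0.2240/0.7760 = 0.2887
odds, unexposed residents = 0.0780/0.9220 = 0.0846
OR = 0.2887 / 0.0846 = 3.41
RR = 0.2240 / 0.0780 = 2.87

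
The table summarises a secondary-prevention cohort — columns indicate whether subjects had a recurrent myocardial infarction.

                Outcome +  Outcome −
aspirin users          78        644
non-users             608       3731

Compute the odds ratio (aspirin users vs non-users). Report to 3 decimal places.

OR = (78 × 3731) / (644 × 608) = 291018/391552 ≈ 0.743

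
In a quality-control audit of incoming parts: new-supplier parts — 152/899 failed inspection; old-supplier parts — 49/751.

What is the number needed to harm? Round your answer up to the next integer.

10

risk, new-supplier parts = 152/899 = 0.169077
risk, old-supplier parts = 49/751 = 0.065246
absolute risk difference = 0.103830
1 / 0.103830 = 9.631 → round up → 10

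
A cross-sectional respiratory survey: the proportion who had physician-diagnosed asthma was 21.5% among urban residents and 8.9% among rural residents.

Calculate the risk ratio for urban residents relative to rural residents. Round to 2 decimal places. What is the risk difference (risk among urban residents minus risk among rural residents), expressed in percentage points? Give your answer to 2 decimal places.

RR = 0.2150 / 0.0890 = 2.42
risk difference = 0.2150 − 0.0890 = 0.1260 → 12.60 percentage points

RR = 2.42; RD = 12.60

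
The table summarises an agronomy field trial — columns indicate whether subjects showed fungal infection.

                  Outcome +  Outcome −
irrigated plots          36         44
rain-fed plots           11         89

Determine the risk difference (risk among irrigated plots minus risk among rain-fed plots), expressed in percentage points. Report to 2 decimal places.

risk, irrigated plots = 36/80 = 0.4500
risk, rain-fed plots = 11/100 = 0.1100
risk difference = 0.4500 − 0.1100 = 0.3400 → 34.00 percentage points

RD = 34.00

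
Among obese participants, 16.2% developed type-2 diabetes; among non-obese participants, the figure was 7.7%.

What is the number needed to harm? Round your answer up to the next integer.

absolute risk difference = 0.085000
1 / 0.085000 = 11.765 → round up → 12

12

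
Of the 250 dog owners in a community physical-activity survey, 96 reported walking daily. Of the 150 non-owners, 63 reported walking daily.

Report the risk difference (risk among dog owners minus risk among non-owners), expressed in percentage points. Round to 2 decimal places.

-3.60

risk, dog owners = 96/250 = 0.3840
risk, non-owners = 63/150 = 0.4200
risk difference = 0.3840 − 0.4200 = -0.0360 → -3.60 percentage points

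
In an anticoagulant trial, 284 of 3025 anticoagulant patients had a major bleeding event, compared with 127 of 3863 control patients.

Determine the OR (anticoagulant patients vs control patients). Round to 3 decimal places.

OR = (284 × 3736) / (2741 × 127) = 1061024/348107 ≈ 3.048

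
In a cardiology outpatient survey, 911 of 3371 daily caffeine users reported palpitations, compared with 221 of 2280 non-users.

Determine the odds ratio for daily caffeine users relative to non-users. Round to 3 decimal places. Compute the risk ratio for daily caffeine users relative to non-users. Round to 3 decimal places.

OR = (911 × 2059) / (2460 × 221) = 1875749/543660 ≈ 3.450
risk, daily caffeine users = 911/3371 = 0.2702
risk, non-users = 221/2280 = 0.0969
RR = 0.2702 / 0.0969 = 2.788

OR = 3.450; RR = 2.788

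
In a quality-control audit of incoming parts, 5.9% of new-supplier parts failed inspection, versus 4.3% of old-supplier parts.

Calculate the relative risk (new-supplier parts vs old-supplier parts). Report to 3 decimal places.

RR = 0.05900 / 0.04300 = 1.372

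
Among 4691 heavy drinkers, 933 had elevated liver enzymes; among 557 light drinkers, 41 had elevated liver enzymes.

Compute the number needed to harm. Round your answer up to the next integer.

8

risk, heavy drinkers = 933/4691 = 0.198891
risk, light drinkers = 41/557 = 0.073609
absolute risk difference = 0.125283
1 / 0.125283 = 7.982 → round up → 8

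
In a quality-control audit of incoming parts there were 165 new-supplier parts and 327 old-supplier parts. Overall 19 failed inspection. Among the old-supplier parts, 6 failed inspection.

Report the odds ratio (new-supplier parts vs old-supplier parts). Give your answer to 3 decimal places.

new-supplier parts with the outcome: 19 − 6 = 13
new-supplier parts without the outcome: 165 − 13 = 152
old-supplier parts without the outcome: 327 − 6 = 321
OR = (13 × 321) / (152 × 6) = 4173/912 ≈ 4.576

OR: 4.576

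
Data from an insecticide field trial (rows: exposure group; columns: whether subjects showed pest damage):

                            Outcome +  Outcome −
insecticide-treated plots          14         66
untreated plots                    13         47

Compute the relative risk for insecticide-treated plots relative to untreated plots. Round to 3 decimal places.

0.808

risk, insecticide-treated plots = 14/80 = 0.1750
risk, untreated plots = 13/60 = 0.2167
RR = 0.1750 / 0.2167 = 0.808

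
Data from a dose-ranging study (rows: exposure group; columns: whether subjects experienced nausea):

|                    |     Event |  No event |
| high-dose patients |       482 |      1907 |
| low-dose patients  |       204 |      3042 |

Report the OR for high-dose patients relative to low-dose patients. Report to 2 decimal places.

3.77

odds, high-dose patients = 482/1907 = 0.2528
odds, low-dose patients = 204/3042 = 0.0671
OR = 0.2528 / 0.0671 = 3.77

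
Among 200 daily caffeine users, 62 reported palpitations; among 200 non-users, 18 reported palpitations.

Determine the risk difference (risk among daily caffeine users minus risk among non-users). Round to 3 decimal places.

0.220

risk, daily caffeine users = 62/200 = 0.3100
risk, non-users = 18/200 = 0.0900
risk difference = 0.3100 − 0.0900 = 0.220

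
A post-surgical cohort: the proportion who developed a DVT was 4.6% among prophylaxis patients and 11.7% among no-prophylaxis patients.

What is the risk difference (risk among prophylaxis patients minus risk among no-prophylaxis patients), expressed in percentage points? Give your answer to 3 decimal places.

-7.100

risk difference = 0.04600 − 0.11700 = -0.07100 → -7.100 percentage points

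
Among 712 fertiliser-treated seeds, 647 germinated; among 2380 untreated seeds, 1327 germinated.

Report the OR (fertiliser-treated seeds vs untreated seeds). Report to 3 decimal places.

OR = (647 × 1053) / (65 × 1327) = 681291/86255 ≈ 7.899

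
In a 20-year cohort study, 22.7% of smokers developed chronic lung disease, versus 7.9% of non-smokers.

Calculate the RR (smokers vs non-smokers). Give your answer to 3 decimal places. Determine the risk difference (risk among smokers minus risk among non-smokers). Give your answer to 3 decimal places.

RR = 2.873; RD = 0.148

RR = 0.2270 / 0.0790 = 2.873
risk difference = 0.2270 − 0.0790 = 0.148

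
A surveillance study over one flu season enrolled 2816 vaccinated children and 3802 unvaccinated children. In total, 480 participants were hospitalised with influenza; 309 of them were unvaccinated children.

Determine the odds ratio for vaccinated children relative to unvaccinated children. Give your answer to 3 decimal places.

OR ≈ 0.731

vaccinated children with the outcome: 480 − 309 = 171
vaccinated children without the outcome: 2816 − 171 = 2645
unvaccinated children without the outcome: 3802 − 309 = 3493
odds, vaccinated children = 171/2645 = 0.0647
odds, unvaccinated children = 309/3493 = 0.0885
OR = 0.0647 / 0.0885 = 0.731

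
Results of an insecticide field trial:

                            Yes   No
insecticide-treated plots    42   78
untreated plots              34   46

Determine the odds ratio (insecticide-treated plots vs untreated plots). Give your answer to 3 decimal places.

odds, insecticide-treated plots = 42/78 = 0.5385
odds, untreated plots = 34/46 = 0.7391
OR = 0.5385 / 0.7391 = 0.729

OR = 0.729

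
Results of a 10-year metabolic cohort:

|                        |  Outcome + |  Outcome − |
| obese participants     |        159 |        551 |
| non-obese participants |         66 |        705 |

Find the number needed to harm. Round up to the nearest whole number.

8

risk, obese participants = 159/710 = 0.223944
risk, non-obese participants = 66/771 = 0.085603
absolute risk difference = 0.138341
1 / 0.138341 = 7.229 → round up → 8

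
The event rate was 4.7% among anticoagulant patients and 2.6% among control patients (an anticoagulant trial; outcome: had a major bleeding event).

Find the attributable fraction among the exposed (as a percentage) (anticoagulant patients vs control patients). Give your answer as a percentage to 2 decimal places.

AR% = (0.04700 − 0.02600) / 0.04700 = 0.4468 → 44.68%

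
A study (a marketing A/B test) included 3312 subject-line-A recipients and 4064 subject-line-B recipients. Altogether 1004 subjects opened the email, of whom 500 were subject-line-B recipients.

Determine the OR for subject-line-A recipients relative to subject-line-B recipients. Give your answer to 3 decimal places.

subject-line-A recipients with the outcome: 1004 − 500 = 504
subject-line-A recipients without the outcome: 3312 − 504 = 2808
subject-line-B recipients without the outcome: 4064 − 500 = 3564
OR = (504 × 3564) / (2808 × 500) = 1796256/1404000 ≈ 1.279

OR = 1.279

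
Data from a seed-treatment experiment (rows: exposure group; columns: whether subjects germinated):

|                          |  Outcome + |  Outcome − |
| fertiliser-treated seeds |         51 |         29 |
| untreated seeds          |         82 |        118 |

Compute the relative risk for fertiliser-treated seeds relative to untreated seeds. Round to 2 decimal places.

RR = 1.55

risk, fertiliser-treated seeds = 51/80 = 0.6375
risk, untreated seeds = 82/200 = 0.4100
RR = 0.6375 / 0.4100 = 1.55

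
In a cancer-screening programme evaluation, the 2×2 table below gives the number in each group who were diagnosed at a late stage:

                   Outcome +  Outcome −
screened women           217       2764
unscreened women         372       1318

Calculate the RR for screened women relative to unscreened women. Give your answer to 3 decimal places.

risk, screened women = 217/2981 = 0.0728
risk, unscreened women = 372/1690 = 0.2201
RR = 0.0728 / 0.2201 = 0.331

0.331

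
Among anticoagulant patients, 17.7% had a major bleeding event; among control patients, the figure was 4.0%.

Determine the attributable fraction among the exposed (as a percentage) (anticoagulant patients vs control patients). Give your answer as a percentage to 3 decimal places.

AR% = (0.17700 − 0.04000) / 0.17700 = 0.7740 → 77.401%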